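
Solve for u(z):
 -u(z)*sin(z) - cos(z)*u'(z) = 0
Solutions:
 u(z) = C1*cos(z)


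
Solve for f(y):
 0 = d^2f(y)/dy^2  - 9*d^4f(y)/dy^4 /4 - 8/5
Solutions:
 f(y) = C1 + C2*y + C3*exp(-2*y/3) + C4*exp(2*y/3) + 4*y^2/5


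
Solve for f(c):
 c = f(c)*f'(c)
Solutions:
 f(c) = -sqrt(C1 + c^2)
 f(c) = sqrt(C1 + c^2)


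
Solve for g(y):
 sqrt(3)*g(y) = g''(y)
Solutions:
 g(y) = C1*exp(-3^(1/4)*y) + C2*exp(3^(1/4)*y)


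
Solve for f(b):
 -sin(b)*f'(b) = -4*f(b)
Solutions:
 f(b) = C1*(cos(b)^2 - 2*cos(b) + 1)/(cos(b)^2 + 2*cos(b) + 1)


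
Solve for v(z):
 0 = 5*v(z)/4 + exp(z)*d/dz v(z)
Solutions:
 v(z) = C1*exp(5*exp(-z)/4)


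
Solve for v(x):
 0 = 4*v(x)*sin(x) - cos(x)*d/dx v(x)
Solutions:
 v(x) = C1/cos(x)^4


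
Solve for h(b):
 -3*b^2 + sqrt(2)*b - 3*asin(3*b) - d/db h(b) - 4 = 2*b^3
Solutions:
 h(b) = C1 - b^4/2 - b^3 + sqrt(2)*b^2/2 - 3*b*asin(3*b) - 4*b - sqrt(1 - 9*b^2)


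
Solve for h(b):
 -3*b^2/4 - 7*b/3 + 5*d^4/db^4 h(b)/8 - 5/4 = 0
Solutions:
 h(b) = C1 + C2*b + C3*b^2 + C4*b^3 + b^6/300 + 7*b^5/225 + b^4/12


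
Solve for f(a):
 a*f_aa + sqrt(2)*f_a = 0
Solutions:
 f(a) = C1 + C2*a^(1 - sqrt(2))


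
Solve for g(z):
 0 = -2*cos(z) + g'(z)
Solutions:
 g(z) = C1 + 2*sin(z)


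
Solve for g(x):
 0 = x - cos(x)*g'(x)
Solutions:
 g(x) = C1 + Integral(x/cos(x), x)


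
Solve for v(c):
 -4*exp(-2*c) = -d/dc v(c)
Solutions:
 v(c) = C1 - 2*exp(-2*c)


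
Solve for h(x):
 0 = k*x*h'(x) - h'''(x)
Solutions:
 h(x) = C1 + Integral(C2*airyai(k^(1/3)*x) + C3*airybi(k^(1/3)*x), x)


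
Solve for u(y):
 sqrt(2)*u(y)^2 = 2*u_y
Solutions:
 u(y) = -2/(C1 + sqrt(2)*y)


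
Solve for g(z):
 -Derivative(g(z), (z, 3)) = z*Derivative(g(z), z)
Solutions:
 g(z) = C1 + Integral(C2*airyai(-z) + C3*airybi(-z), z)


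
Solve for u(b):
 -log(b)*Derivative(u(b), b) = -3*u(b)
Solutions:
 u(b) = C1*exp(3*li(b))


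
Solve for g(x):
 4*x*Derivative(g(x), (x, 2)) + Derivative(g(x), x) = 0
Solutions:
 g(x) = C1 + C2*x^(3/4)


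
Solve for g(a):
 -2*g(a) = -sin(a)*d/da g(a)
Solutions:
 g(a) = C1*(cos(a) - 1)/(cos(a) + 1)


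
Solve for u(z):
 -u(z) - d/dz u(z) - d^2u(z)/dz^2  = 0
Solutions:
 u(z) = (C1*sin(sqrt(3)*z/2) + C2*cos(sqrt(3)*z/2))*exp(-z/2)


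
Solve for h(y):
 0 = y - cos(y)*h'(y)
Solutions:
 h(y) = C1 + Integral(y/cos(y), y)


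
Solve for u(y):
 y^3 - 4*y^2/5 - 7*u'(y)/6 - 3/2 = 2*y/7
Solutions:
 u(y) = C1 + 3*y^4/14 - 8*y^3/35 - 6*y^2/49 - 9*y/7


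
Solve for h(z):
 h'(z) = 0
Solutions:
 h(z) = C1


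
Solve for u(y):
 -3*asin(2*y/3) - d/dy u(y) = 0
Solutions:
 u(y) = C1 - 3*y*asin(2*y/3) - 3*sqrt(9 - 4*y^2)/2


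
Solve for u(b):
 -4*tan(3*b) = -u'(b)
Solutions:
 u(b) = C1 - 4*log(cos(3*b))/3


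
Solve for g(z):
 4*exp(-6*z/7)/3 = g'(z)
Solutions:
 g(z) = C1 - 14*exp(-6*z/7)/9


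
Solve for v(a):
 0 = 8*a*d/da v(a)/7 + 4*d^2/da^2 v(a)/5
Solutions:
 v(a) = C1 + C2*erf(sqrt(35)*a/7)


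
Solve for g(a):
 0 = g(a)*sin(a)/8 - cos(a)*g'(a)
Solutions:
 g(a) = C1/cos(a)^(1/8)


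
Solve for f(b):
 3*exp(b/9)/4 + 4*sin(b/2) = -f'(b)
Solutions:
 f(b) = C1 - 27*exp(b/9)/4 + 8*cos(b/2)


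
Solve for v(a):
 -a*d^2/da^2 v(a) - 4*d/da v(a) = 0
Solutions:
 v(a) = C1 + C2/a^3


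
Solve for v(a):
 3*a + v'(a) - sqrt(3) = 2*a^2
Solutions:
 v(a) = C1 + 2*a^3/3 - 3*a^2/2 + sqrt(3)*a


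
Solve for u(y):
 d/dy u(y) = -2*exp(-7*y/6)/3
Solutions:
 u(y) = C1 + 4*exp(-7*y/6)/7


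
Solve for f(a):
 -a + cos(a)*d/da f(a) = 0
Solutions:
 f(a) = C1 + Integral(a/cos(a), a)


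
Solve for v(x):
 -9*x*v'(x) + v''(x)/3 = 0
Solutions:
 v(x) = C1 + C2*erfi(3*sqrt(6)*x/2)


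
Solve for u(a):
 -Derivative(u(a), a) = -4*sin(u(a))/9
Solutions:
 -4*a/9 + log(cos(u(a)) - 1)/2 - log(cos(u(a)) + 1)/2 = C1


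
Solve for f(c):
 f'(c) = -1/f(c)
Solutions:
 f(c) = -sqrt(C1 - 2*c)
 f(c) = sqrt(C1 - 2*c)


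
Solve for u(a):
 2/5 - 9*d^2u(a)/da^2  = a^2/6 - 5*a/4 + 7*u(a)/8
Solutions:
 u(a) = C1*sin(sqrt(14)*a/12) + C2*cos(sqrt(14)*a/12) - 4*a^2/21 + 10*a/7 + 1072/245


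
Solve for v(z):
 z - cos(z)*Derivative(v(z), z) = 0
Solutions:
 v(z) = C1 + Integral(z/cos(z), z)


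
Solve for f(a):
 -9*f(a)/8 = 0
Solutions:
 f(a) = 0


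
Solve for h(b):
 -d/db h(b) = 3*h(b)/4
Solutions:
 h(b) = C1*exp(-3*b/4)


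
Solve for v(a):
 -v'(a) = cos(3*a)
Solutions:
 v(a) = C1 - sin(3*a)/3


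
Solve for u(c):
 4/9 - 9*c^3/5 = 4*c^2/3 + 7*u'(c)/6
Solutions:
 u(c) = C1 - 27*c^4/70 - 8*c^3/21 + 8*c/21


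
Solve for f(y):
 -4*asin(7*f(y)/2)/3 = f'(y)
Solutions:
 Integral(1/asin(7*_y/2), (_y, f(y))) = C1 - 4*y/3


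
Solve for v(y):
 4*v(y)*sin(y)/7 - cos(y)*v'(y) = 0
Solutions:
 v(y) = C1/cos(y)^(4/7)


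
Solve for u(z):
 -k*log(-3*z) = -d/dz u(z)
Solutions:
 u(z) = C1 + k*z*log(-z) + k*z*(-1 + log(3))


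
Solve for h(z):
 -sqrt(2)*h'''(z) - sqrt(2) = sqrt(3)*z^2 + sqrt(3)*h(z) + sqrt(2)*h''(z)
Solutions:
 h(z) = C1*exp(z*(-2 + (1 + 27*sqrt(6)/4 + sqrt(-4 + (4 + 27*sqrt(6))^2/4)/2)^(-1/3) + (1 + 27*sqrt(6)/4 + sqrt(-4 + (4 + 27*sqrt(6))^2/4)/2)^(1/3))/6)*sin(sqrt(3)*z*(-(1 + 27*sqrt(6)/4 + sqrt(-4 + (2 + 27*sqrt(6)/2)^2)/2)^(1/3) + (1 + 27*sqrt(6)/4 + sqrt(-4 + (2 + 27*sqrt(6)/2)^2)/2)^(-1/3))/6) + C2*exp(z*(-2 + (1 + 27*sqrt(6)/4 + sqrt(-4 + (4 + 27*sqrt(6))^2/4)/2)^(-1/3) + (1 + 27*sqrt(6)/4 + sqrt(-4 + (4 + 27*sqrt(6))^2/4)/2)^(1/3))/6)*cos(sqrt(3)*z*(-(1 + 27*sqrt(6)/4 + sqrt(-4 + (2 + 27*sqrt(6)/2)^2)/2)^(1/3) + (1 + 27*sqrt(6)/4 + sqrt(-4 + (2 + 27*sqrt(6)/2)^2)/2)^(-1/3))/6) + C3*exp(-z*((1 + 27*sqrt(6)/4 + sqrt(-4 + (4 + 27*sqrt(6))^2/4)/2)^(-1/3) + 1 + (1 + 27*sqrt(6)/4 + sqrt(-4 + (4 + 27*sqrt(6))^2/4)/2)^(1/3))/3) - z^2 + sqrt(6)/3


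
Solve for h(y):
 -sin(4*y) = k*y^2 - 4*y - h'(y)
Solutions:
 h(y) = C1 + k*y^3/3 - 2*y^2 - cos(4*y)/4


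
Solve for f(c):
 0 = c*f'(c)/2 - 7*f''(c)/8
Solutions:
 f(c) = C1 + C2*erfi(sqrt(14)*c/7)


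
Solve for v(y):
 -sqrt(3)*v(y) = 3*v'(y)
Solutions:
 v(y) = C1*exp(-sqrt(3)*y/3)


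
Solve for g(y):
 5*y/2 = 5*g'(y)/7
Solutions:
 g(y) = C1 + 7*y^2/4


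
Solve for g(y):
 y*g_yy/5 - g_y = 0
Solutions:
 g(y) = C1 + C2*y^6


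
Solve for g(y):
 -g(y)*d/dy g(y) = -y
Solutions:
 g(y) = -sqrt(C1 + y^2)
 g(y) = sqrt(C1 + y^2)


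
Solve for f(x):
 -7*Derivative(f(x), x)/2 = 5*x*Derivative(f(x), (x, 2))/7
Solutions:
 f(x) = C1 + C2/x^(39/10)


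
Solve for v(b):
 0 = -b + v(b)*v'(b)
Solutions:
 v(b) = -sqrt(C1 + b^2)
 v(b) = sqrt(C1 + b^2)


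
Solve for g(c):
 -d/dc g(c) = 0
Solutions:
 g(c) = C1


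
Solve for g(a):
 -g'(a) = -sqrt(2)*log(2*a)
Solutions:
 g(a) = C1 + sqrt(2)*a*log(a) - sqrt(2)*a + sqrt(2)*a*log(2)


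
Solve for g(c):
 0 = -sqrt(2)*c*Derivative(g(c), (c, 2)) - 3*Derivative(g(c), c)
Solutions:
 g(c) = C1 + C2*c^(1 - 3*sqrt(2)/2)


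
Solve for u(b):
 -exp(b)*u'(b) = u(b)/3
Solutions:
 u(b) = C1*exp(exp(-b)/3)


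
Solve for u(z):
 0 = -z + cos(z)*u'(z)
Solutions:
 u(z) = C1 + Integral(z/cos(z), z)


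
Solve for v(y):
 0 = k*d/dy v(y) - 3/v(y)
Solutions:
 v(y) = -sqrt(C1 + 6*y/k)
 v(y) = sqrt(C1 + 6*y/k)


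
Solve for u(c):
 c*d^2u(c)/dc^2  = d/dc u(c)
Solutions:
 u(c) = C1 + C2*c^2


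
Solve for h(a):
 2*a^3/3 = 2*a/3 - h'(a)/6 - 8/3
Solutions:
 h(a) = C1 - a^4 + 2*a^2 - 16*a


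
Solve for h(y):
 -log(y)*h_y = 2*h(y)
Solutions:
 h(y) = C1*exp(-2*li(y))


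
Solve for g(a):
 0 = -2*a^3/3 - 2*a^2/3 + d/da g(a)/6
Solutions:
 g(a) = C1 + a^4 + 4*a^3/3


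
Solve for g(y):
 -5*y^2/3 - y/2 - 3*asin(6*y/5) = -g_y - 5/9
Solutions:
 g(y) = C1 + 5*y^3/9 + y^2/4 + 3*y*asin(6*y/5) - 5*y/9 + sqrt(25 - 36*y^2)/2


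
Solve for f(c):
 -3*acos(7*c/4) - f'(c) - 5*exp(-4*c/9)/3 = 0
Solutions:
 f(c) = C1 - 3*c*acos(7*c/4) + 3*sqrt(16 - 49*c^2)/7 + 15*exp(-4*c/9)/4


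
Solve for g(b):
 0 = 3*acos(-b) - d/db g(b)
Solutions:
 g(b) = C1 + 3*b*acos(-b) + 3*sqrt(1 - b^2)


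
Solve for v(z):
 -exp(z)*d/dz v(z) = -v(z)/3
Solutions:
 v(z) = C1*exp(-exp(-z)/3)


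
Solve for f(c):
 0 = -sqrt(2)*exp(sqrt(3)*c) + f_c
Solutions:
 f(c) = C1 + sqrt(6)*exp(sqrt(3)*c)/3


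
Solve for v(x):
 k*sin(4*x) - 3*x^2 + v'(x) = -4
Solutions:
 v(x) = C1 + k*cos(4*x)/4 + x^3 - 4*x


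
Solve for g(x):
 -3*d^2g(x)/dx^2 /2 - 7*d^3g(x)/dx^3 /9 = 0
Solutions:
 g(x) = C1 + C2*x + C3*exp(-27*x/14)


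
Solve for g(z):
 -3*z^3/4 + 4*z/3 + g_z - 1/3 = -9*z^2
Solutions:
 g(z) = C1 + 3*z^4/16 - 3*z^3 - 2*z^2/3 + z/3


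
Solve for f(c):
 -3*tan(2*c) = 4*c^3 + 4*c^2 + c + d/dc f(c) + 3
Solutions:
 f(c) = C1 - c^4 - 4*c^3/3 - c^2/2 - 3*c + 3*log(cos(2*c))/2


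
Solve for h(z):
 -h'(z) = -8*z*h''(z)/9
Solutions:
 h(z) = C1 + C2*z^(17/8)


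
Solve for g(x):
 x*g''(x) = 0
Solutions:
 g(x) = C1 + C2*x


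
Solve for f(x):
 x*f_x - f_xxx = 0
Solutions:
 f(x) = C1 + Integral(C2*airyai(x) + C3*airybi(x), x)


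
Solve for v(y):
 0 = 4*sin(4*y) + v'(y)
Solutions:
 v(y) = C1 + cos(4*y)


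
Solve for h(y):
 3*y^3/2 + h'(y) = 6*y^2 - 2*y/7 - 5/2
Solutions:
 h(y) = C1 - 3*y^4/8 + 2*y^3 - y^2/7 - 5*y/2


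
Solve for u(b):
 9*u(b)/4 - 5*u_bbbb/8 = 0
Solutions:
 u(b) = C1*exp(-2^(1/4)*sqrt(3)*5^(3/4)*b/5) + C2*exp(2^(1/4)*sqrt(3)*5^(3/4)*b/5) + C3*sin(2^(1/4)*sqrt(3)*5^(3/4)*b/5) + C4*cos(2^(1/4)*sqrt(3)*5^(3/4)*b/5)


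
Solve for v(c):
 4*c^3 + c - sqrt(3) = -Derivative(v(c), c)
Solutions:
 v(c) = C1 - c^4 - c^2/2 + sqrt(3)*c


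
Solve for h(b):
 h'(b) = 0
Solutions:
 h(b) = C1


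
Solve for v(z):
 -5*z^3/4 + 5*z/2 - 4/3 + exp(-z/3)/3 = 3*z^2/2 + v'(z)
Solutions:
 v(z) = C1 - 5*z^4/16 - z^3/2 + 5*z^2/4 - 4*z/3 - 1/exp(z)^(1/3)


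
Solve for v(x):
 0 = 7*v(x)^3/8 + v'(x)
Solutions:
 v(x) = -2*sqrt(-1/(C1 - 7*x))
 v(x) = 2*sqrt(-1/(C1 - 7*x))


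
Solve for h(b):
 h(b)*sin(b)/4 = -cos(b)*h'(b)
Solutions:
 h(b) = C1*cos(b)^(1/4)


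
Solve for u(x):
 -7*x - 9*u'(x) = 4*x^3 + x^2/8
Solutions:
 u(x) = C1 - x^4/9 - x^3/216 - 7*x^2/18


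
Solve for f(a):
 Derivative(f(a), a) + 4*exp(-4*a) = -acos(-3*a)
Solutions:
 f(a) = C1 - a*acos(-3*a) - sqrt(1 - 9*a^2)/3 + exp(-4*a)


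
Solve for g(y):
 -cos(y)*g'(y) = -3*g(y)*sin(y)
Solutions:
 g(y) = C1/cos(y)^3


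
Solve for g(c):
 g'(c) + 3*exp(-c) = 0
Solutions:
 g(c) = C1 + 3*exp(-c)


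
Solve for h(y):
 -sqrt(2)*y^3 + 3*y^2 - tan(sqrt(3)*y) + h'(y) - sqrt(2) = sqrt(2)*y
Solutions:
 h(y) = C1 + sqrt(2)*y^4/4 - y^3 + sqrt(2)*y^2/2 + sqrt(2)*y - sqrt(3)*log(cos(sqrt(3)*y))/3


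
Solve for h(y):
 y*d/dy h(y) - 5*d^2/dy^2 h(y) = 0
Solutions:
 h(y) = C1 + C2*erfi(sqrt(10)*y/10)


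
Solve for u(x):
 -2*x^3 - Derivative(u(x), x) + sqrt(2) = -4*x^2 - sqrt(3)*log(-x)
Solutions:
 u(x) = C1 - x^4/2 + 4*x^3/3 + sqrt(3)*x*log(-x) + x*(-sqrt(3) + sqrt(2))


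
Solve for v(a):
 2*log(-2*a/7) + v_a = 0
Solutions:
 v(a) = C1 - 2*a*log(-a) + 2*a*(-log(2) + 1 + log(7))


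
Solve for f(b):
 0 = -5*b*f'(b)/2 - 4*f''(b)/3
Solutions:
 f(b) = C1 + C2*erf(sqrt(15)*b/4)


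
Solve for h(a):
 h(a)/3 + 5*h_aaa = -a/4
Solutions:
 h(a) = C3*exp(-15^(2/3)*a/15) - 3*a/4 + (C1*sin(3^(1/6)*5^(2/3)*a/10) + C2*cos(3^(1/6)*5^(2/3)*a/10))*exp(15^(2/3)*a/30)


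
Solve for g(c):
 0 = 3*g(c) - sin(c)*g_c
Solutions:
 g(c) = C1*(cos(c) - 1)^(3/2)/(cos(c) + 1)^(3/2)


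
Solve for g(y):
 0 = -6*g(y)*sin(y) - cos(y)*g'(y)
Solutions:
 g(y) = C1*cos(y)^6


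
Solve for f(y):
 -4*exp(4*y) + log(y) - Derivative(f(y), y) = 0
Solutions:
 f(y) = C1 + y*log(y) - y - exp(4*y)


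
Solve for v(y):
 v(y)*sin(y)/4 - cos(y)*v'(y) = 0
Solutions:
 v(y) = C1/cos(y)^(1/4)


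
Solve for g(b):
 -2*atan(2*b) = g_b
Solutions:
 g(b) = C1 - 2*b*atan(2*b) + log(4*b^2 + 1)/2


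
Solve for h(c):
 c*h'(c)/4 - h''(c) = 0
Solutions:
 h(c) = C1 + C2*erfi(sqrt(2)*c/4)


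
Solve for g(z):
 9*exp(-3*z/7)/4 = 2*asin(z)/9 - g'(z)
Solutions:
 g(z) = C1 + 2*z*asin(z)/9 + 2*sqrt(1 - z^2)/9 + 21*exp(-3*z/7)/4


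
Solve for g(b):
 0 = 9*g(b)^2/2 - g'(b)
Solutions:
 g(b) = -2/(C1 + 9*b)


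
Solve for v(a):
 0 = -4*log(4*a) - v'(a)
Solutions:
 v(a) = C1 - 4*a*log(a) - a*log(256) + 4*a


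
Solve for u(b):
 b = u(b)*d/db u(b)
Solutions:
 u(b) = -sqrt(C1 + b^2)
 u(b) = sqrt(C1 + b^2)


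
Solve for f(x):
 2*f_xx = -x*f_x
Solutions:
 f(x) = C1 + C2*erf(x/2)


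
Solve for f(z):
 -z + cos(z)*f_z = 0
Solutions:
 f(z) = C1 + Integral(z/cos(z), z)


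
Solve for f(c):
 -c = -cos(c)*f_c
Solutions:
 f(c) = C1 + Integral(c/cos(c), c)


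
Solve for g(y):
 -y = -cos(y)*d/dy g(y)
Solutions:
 g(y) = C1 + Integral(y/cos(y), y)


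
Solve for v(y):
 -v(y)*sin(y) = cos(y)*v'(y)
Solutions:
 v(y) = C1*cos(y)


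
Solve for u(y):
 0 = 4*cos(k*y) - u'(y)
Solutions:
 u(y) = C1 + 4*sin(k*y)/k


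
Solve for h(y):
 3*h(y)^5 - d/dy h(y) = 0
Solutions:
 h(y) = -(-1/(C1 + 12*y))^(1/4)
 h(y) = (-1/(C1 + 12*y))^(1/4)
 h(y) = -I*(-1/(C1 + 12*y))^(1/4)
 h(y) = I*(-1/(C1 + 12*y))^(1/4)


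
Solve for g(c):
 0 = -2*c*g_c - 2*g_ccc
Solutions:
 g(c) = C1 + Integral(C2*airyai(-c) + C3*airybi(-c), c)


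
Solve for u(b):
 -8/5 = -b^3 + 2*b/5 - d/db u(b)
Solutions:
 u(b) = C1 - b^4/4 + b^2/5 + 8*b/5


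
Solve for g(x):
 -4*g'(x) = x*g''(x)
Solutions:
 g(x) = C1 + C2/x^3


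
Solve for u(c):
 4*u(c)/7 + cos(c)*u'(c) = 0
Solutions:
 u(c) = C1*(sin(c) - 1)^(2/7)/(sin(c) + 1)^(2/7)


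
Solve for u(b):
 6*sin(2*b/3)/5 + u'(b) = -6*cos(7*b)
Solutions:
 u(b) = C1 - 6*sin(7*b)/7 + 9*cos(2*b/3)/5


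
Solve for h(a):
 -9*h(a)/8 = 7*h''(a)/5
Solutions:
 h(a) = C1*sin(3*sqrt(70)*a/28) + C2*cos(3*sqrt(70)*a/28)


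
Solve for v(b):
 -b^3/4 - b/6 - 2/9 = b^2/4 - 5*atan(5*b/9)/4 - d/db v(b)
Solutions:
 v(b) = C1 + b^4/16 + b^3/12 + b^2/12 - 5*b*atan(5*b/9)/4 + 2*b/9 + 9*log(25*b^2 + 81)/8


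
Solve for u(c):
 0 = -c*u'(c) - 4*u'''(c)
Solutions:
 u(c) = C1 + Integral(C2*airyai(-2^(1/3)*c/2) + C3*airybi(-2^(1/3)*c/2), c)


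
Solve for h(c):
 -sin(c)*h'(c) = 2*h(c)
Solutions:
 h(c) = C1*(cos(c) + 1)/(cos(c) - 1)


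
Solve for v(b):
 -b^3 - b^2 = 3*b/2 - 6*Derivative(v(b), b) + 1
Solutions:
 v(b) = C1 + b^4/24 + b^3/18 + b^2/8 + b/6


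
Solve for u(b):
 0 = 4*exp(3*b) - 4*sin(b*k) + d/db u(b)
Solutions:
 u(b) = C1 - 4*exp(3*b)/3 - 4*cos(b*k)/k


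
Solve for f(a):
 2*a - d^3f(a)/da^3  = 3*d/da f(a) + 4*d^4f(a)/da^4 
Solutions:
 f(a) = C1 + C4*exp(-a) + a^2/3 + (C2*sin(sqrt(39)*a/8) + C3*cos(sqrt(39)*a/8))*exp(3*a/8)


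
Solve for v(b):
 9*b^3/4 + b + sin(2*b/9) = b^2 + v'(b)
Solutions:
 v(b) = C1 + 9*b^4/16 - b^3/3 + b^2/2 - 9*cos(2*b/9)/2


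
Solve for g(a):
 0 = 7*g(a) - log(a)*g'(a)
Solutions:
 g(a) = C1*exp(7*li(a))


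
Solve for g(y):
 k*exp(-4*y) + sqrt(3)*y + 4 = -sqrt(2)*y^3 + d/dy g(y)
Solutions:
 g(y) = C1 - k*exp(-4*y)/4 + sqrt(2)*y^4/4 + sqrt(3)*y^2/2 + 4*y


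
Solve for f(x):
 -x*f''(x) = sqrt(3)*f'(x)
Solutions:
 f(x) = C1 + C2*x^(1 - sqrt(3))


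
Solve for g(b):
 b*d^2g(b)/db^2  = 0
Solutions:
 g(b) = C1 + C2*b


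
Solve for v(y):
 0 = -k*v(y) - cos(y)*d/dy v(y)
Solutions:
 v(y) = C1*exp(k*(log(sin(y) - 1) - log(sin(y) + 1))/2)


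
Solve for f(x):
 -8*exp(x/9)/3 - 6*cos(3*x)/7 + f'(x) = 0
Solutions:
 f(x) = C1 + 24*exp(x/9) + 2*sin(3*x)/7


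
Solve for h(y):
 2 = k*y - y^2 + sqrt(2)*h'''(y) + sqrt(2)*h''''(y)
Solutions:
 h(y) = C1 + C2*y + C3*y^2 + C4*exp(-y) + sqrt(2)*y^5/120 + sqrt(2)*y^4*(-k - 2)/48 + sqrt(2)*y^3*(k + 4)/12


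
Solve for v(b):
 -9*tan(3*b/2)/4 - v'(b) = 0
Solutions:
 v(b) = C1 + 3*log(cos(3*b/2))/2


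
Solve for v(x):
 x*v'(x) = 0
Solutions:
 v(x) = C1


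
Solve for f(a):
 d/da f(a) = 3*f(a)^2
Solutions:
 f(a) = -1/(C1 + 3*a)


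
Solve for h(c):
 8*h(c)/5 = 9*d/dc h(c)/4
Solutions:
 h(c) = C1*exp(32*c/45)


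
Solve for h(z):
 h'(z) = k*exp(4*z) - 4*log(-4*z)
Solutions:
 h(z) = C1 + k*exp(4*z)/4 - 4*z*log(-z) + 4*z*(1 - 2*log(2))


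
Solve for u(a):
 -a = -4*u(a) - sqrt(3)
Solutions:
 u(a) = a/4 - sqrt(3)/4


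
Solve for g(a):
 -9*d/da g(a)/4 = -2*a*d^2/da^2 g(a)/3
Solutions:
 g(a) = C1 + C2*a^(35/8)


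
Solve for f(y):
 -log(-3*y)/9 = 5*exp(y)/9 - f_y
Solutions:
 f(y) = C1 + y*log(-y)/9 + y*(-1 + log(3))/9 + 5*exp(y)/9


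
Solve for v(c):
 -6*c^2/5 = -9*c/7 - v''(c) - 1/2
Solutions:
 v(c) = C1 + C2*c + c^4/10 - 3*c^3/14 - c^2/4


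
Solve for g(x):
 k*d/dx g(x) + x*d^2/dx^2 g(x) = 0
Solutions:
 g(x) = C1 + x^(1 - re(k))*(C2*sin(log(x)*Abs(im(k))) + C3*cos(log(x)*im(k)))


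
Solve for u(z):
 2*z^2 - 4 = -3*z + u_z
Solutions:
 u(z) = C1 + 2*z^3/3 + 3*z^2/2 - 4*z


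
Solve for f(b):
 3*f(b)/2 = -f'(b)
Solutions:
 f(b) = C1*exp(-3*b/2)


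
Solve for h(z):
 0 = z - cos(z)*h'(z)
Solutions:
 h(z) = C1 + Integral(z/cos(z), z)


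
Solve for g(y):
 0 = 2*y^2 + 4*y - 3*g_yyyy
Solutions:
 g(y) = C1 + C2*y + C3*y^2 + C4*y^3 + y^6/540 + y^5/90


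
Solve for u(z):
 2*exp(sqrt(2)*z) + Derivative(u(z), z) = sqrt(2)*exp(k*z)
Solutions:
 u(z) = C1 - sqrt(2)*exp(sqrt(2)*z) + sqrt(2)*exp(k*z)/k


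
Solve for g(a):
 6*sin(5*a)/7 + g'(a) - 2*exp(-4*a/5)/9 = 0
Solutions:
 g(a) = C1 + 6*cos(5*a)/35 - 5*exp(-4*a/5)/18


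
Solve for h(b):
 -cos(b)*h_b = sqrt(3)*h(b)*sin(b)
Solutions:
 h(b) = C1*cos(b)^(sqrt(3))


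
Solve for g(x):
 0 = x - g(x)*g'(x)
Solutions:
 g(x) = -sqrt(C1 + x^2)
 g(x) = sqrt(C1 + x^2)


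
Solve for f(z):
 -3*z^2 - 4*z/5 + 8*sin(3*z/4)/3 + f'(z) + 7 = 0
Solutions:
 f(z) = C1 + z^3 + 2*z^2/5 - 7*z + 32*cos(3*z/4)/9


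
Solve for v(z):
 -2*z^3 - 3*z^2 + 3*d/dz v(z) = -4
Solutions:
 v(z) = C1 + z^4/6 + z^3/3 - 4*z/3


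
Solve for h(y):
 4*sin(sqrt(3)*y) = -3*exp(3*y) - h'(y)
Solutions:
 h(y) = C1 - exp(3*y) + 4*sqrt(3)*cos(sqrt(3)*y)/3


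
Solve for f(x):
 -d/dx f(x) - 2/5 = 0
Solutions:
 f(x) = C1 - 2*x/5


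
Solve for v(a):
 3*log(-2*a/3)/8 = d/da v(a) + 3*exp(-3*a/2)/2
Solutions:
 v(a) = C1 + 3*a*log(-a)/8 + 3*a*(-log(3) - 1 + log(2))/8 + exp(-3*a/2)


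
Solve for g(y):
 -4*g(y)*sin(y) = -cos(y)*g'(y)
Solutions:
 g(y) = C1/cos(y)^4


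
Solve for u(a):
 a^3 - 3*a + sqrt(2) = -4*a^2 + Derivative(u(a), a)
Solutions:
 u(a) = C1 + a^4/4 + 4*a^3/3 - 3*a^2/2 + sqrt(2)*a


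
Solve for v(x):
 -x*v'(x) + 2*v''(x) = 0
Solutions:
 v(x) = C1 + C2*erfi(x/2)


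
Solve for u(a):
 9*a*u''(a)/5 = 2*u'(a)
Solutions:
 u(a) = C1 + C2*a^(19/9)


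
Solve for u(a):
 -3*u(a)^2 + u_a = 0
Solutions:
 u(a) = -1/(C1 + 3*a)


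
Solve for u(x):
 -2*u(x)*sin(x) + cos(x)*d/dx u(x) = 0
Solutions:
 u(x) = C1/cos(x)^2


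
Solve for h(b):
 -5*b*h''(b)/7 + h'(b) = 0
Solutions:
 h(b) = C1 + C2*b^(12/5)


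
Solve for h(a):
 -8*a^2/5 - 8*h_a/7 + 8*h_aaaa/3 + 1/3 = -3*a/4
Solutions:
 h(a) = C1 + C4*exp(3^(1/3)*7^(2/3)*a/7) - 7*a^3/15 + 21*a^2/64 + 7*a/24 + (C2*sin(3^(5/6)*7^(2/3)*a/14) + C3*cos(3^(5/6)*7^(2/3)*a/14))*exp(-3^(1/3)*7^(2/3)*a/14)


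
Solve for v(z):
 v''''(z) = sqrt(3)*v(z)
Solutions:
 v(z) = C1*exp(-3^(1/8)*z) + C2*exp(3^(1/8)*z) + C3*sin(3^(1/8)*z) + C4*cos(3^(1/8)*z)


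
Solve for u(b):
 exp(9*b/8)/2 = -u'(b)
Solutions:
 u(b) = C1 - 4*exp(9*b/8)/9


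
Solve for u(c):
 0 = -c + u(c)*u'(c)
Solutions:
 u(c) = -sqrt(C1 + c^2)
 u(c) = sqrt(C1 + c^2)


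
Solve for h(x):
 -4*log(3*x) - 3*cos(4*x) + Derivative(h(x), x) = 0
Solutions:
 h(x) = C1 + 4*x*log(x) - 4*x + 4*x*log(3) + 3*sin(4*x)/4


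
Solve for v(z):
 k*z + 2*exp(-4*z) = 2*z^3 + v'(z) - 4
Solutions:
 v(z) = C1 + k*z^2/2 - z^4/2 + 4*z - exp(-4*z)/2


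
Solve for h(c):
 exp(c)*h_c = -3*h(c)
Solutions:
 h(c) = C1*exp(3*exp(-c))


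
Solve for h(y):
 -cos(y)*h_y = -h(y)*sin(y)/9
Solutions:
 h(y) = C1/cos(y)^(1/9)


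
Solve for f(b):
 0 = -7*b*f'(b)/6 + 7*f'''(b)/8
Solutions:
 f(b) = C1 + Integral(C2*airyai(6^(2/3)*b/3) + C3*airybi(6^(2/3)*b/3), b)


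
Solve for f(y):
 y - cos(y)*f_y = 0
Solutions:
 f(y) = C1 + Integral(y/cos(y), y)


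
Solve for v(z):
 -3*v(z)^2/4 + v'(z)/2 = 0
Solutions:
 v(z) = -2/(C1 + 3*z)


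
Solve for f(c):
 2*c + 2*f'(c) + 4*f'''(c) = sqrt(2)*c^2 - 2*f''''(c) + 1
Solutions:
 f(c) = C1 + C2*exp(c*(-8 + 8*2^(1/3)/(3*sqrt(177) + 43)^(1/3) + 2^(2/3)*(3*sqrt(177) + 43)^(1/3))/12)*sin(2^(1/3)*sqrt(3)*c*(-2^(1/3)*(3*sqrt(177) + 43)^(1/3) + 8/(3*sqrt(177) + 43)^(1/3))/12) + C3*exp(c*(-8 + 8*2^(1/3)/(3*sqrt(177) + 43)^(1/3) + 2^(2/3)*(3*sqrt(177) + 43)^(1/3))/12)*cos(2^(1/3)*sqrt(3)*c*(-2^(1/3)*(3*sqrt(177) + 43)^(1/3) + 8/(3*sqrt(177) + 43)^(1/3))/12) + C4*exp(-c*(8*2^(1/3)/(3*sqrt(177) + 43)^(1/3) + 4 + 2^(2/3)*(3*sqrt(177) + 43)^(1/3))/6) + sqrt(2)*c^3/6 - c^2/2 - 2*sqrt(2)*c + c/2


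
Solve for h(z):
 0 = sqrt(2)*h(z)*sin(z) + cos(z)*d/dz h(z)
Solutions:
 h(z) = C1*cos(z)^(sqrt(2))


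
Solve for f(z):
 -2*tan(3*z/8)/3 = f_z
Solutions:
 f(z) = C1 + 16*log(cos(3*z/8))/9


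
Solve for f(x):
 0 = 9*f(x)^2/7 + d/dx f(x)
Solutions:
 f(x) = 7/(C1 + 9*x)


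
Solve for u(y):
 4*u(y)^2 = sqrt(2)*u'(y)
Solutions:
 u(y) = -1/(C1 + 2*sqrt(2)*y)


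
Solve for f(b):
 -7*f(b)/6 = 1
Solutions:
 f(b) = -6/7


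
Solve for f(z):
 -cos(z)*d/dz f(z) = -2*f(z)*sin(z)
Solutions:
 f(z) = C1/cos(z)^2


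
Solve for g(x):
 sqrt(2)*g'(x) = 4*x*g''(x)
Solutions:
 g(x) = C1 + C2*x^(sqrt(2)/4 + 1)


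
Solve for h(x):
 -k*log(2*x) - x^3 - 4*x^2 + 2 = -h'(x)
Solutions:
 h(x) = C1 + k*x*log(x) - k*x + k*x*log(2) + x^4/4 + 4*x^3/3 - 2*x


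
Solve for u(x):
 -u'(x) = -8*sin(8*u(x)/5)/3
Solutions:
 -8*x/3 + 5*log(cos(8*u(x)/5) - 1)/16 - 5*log(cos(8*u(x)/5) + 1)/16 = C1


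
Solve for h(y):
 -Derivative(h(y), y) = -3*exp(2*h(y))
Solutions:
 h(y) = log(-sqrt(-1/(C1 + 3*y))) - log(2)/2
 h(y) = log(-1/(C1 + 3*y))/2 - log(2)/2


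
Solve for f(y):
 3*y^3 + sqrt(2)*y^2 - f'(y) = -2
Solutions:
 f(y) = C1 + 3*y^4/4 + sqrt(2)*y^3/3 + 2*y


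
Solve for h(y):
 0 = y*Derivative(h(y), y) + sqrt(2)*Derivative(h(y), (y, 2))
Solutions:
 h(y) = C1 + C2*erf(2^(1/4)*y/2)


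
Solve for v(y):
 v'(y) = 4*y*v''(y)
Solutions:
 v(y) = C1 + C2*y^(5/4)


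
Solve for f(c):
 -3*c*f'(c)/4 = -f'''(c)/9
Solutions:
 f(c) = C1 + Integral(C2*airyai(3*2^(1/3)*c/2) + C3*airybi(3*2^(1/3)*c/2), c)


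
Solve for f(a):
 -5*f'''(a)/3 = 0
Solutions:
 f(a) = C1 + C2*a + C3*a^2


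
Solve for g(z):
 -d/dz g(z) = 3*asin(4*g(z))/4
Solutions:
 Integral(1/asin(4*_y), (_y, g(z))) = C1 - 3*z/4


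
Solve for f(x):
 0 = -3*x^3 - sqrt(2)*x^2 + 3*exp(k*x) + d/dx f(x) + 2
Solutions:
 f(x) = C1 + 3*x^4/4 + sqrt(2)*x^3/3 - 2*x - 3*exp(k*x)/k


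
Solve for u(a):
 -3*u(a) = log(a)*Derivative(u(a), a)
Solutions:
 u(a) = C1*exp(-3*li(a))


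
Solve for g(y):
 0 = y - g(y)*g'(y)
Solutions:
 g(y) = -sqrt(C1 + y^2)
 g(y) = sqrt(C1 + y^2)


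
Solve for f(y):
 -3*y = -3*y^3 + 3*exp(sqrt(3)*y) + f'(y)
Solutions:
 f(y) = C1 + 3*y^4/4 - 3*y^2/2 - sqrt(3)*exp(sqrt(3)*y)


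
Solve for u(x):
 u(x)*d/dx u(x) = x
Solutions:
 u(x) = -sqrt(C1 + x^2)
 u(x) = sqrt(C1 + x^2)


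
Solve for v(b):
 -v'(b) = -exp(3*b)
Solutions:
 v(b) = C1 + exp(3*b)/3


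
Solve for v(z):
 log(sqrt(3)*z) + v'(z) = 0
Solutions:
 v(z) = C1 - z*log(z) - z*log(3)/2 + z


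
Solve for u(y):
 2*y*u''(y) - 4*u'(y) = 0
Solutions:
 u(y) = C1 + C2*y^3


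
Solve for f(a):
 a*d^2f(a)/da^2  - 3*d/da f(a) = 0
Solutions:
 f(a) = C1 + C2*a^4


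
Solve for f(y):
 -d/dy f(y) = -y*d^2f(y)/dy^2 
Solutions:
 f(y) = C1 + C2*y^2


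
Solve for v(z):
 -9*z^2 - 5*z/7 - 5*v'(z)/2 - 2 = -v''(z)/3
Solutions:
 v(z) = C1 + C2*exp(15*z/2) - 6*z^3/5 - 109*z^2/175 - 2536*z/2625


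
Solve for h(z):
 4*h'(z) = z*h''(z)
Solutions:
 h(z) = C1 + C2*z^5


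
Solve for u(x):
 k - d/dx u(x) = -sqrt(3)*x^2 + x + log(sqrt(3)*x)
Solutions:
 u(x) = C1 + k*x + sqrt(3)*x^3/3 - x^2/2 - x*log(x) - x*log(3)/2 + x


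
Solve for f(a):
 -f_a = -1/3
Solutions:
 f(a) = C1 + a/3


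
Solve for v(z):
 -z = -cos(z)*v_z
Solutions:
 v(z) = C1 + Integral(z/cos(z), z)


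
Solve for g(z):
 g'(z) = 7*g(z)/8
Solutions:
 g(z) = C1*exp(7*z/8)


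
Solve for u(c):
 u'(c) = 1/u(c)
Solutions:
 u(c) = -sqrt(C1 + 2*c)
 u(c) = sqrt(C1 + 2*c)


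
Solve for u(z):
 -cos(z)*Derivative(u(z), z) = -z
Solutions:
 u(z) = C1 + Integral(z/cos(z), z)


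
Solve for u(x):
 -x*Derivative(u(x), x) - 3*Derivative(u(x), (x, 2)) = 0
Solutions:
 u(x) = C1 + C2*erf(sqrt(6)*x/6)


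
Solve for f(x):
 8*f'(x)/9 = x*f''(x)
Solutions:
 f(x) = C1 + C2*x^(17/9)


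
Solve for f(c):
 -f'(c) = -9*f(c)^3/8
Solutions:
 f(c) = -2*sqrt(-1/(C1 + 9*c))
 f(c) = 2*sqrt(-1/(C1 + 9*c))


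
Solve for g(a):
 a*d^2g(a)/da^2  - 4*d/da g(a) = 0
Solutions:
 g(a) = C1 + C2*a^5


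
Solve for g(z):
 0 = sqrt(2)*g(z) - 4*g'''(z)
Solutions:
 g(z) = C3*exp(sqrt(2)*z/2) + (C1*sin(sqrt(6)*z/4) + C2*cos(sqrt(6)*z/4))*exp(-sqrt(2)*z/4)


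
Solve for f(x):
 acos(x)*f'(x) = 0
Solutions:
 f(x) = C1


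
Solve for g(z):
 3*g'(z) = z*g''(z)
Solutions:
 g(z) = C1 + C2*z^4


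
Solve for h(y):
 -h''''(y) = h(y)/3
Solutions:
 h(y) = (C1*sin(sqrt(2)*3^(3/4)*y/6) + C2*cos(sqrt(2)*3^(3/4)*y/6))*exp(-sqrt(2)*3^(3/4)*y/6) + (C3*sin(sqrt(2)*3^(3/4)*y/6) + C4*cos(sqrt(2)*3^(3/4)*y/6))*exp(sqrt(2)*3^(3/4)*y/6)


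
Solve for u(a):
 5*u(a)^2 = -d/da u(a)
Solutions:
 u(a) = 1/(C1 + 5*a)


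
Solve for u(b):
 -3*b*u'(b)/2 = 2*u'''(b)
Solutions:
 u(b) = C1 + Integral(C2*airyai(-6^(1/3)*b/2) + C3*airybi(-6^(1/3)*b/2), b)


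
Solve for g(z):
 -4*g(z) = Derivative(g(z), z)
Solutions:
 g(z) = C1*exp(-4*z)


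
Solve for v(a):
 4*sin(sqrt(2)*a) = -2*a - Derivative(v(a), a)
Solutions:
 v(a) = C1 - a^2 + 2*sqrt(2)*cos(sqrt(2)*a)


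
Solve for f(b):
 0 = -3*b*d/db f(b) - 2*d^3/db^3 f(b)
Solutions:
 f(b) = C1 + Integral(C2*airyai(-2^(2/3)*3^(1/3)*b/2) + C3*airybi(-2^(2/3)*3^(1/3)*b/2), b)


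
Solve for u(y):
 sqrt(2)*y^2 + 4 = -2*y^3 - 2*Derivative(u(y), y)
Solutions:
 u(y) = C1 - y^4/4 - sqrt(2)*y^3/6 - 2*y


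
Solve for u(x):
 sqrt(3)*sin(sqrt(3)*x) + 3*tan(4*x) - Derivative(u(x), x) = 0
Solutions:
 u(x) = C1 - 3*log(cos(4*x))/4 - cos(sqrt(3)*x)


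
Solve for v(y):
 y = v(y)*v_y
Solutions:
 v(y) = -sqrt(C1 + y^2)
 v(y) = sqrt(C1 + y^2)


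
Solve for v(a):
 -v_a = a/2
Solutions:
 v(a) = C1 - a^2/4


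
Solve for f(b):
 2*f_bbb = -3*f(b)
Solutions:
 f(b) = C3*exp(-2^(2/3)*3^(1/3)*b/2) + (C1*sin(2^(2/3)*3^(5/6)*b/4) + C2*cos(2^(2/3)*3^(5/6)*b/4))*exp(2^(2/3)*3^(1/3)*b/4)


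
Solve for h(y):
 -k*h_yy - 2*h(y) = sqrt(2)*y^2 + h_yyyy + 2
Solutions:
 h(y) = C1*exp(-sqrt(2)*y*sqrt(-k - sqrt(k^2 - 8))/2) + C2*exp(sqrt(2)*y*sqrt(-k - sqrt(k^2 - 8))/2) + C3*exp(-sqrt(2)*y*sqrt(-k + sqrt(k^2 - 8))/2) + C4*exp(sqrt(2)*y*sqrt(-k + sqrt(k^2 - 8))/2) + sqrt(2)*k/2 - sqrt(2)*y^2/2 - 1


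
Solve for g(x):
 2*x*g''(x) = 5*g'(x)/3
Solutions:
 g(x) = C1 + C2*x^(11/6)


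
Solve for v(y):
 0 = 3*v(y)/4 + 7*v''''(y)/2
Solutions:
 v(y) = (C1*sin(6^(1/4)*7^(3/4)*y/14) + C2*cos(6^(1/4)*7^(3/4)*y/14))*exp(-6^(1/4)*7^(3/4)*y/14) + (C3*sin(6^(1/4)*7^(3/4)*y/14) + C4*cos(6^(1/4)*7^(3/4)*y/14))*exp(6^(1/4)*7^(3/4)*y/14)


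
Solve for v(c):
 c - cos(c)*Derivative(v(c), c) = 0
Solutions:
 v(c) = C1 + Integral(c/cos(c), c)


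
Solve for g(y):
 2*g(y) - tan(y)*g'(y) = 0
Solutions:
 g(y) = C1*sin(y)^2


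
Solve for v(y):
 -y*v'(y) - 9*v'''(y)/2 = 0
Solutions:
 v(y) = C1 + Integral(C2*airyai(-6^(1/3)*y/3) + C3*airybi(-6^(1/3)*y/3), y)


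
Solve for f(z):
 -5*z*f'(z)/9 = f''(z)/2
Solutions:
 f(z) = C1 + C2*erf(sqrt(5)*z/3)


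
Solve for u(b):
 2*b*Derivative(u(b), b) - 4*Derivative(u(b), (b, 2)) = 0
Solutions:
 u(b) = C1 + C2*erfi(b/2)


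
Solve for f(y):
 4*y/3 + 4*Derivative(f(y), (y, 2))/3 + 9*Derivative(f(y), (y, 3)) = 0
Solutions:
 f(y) = C1 + C2*y + C3*exp(-4*y/27) - y^3/6 + 27*y^2/8


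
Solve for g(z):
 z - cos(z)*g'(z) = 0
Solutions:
 g(z) = C1 + Integral(z/cos(z), z)


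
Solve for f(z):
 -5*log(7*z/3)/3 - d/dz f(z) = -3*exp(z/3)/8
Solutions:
 f(z) = C1 - 5*z*log(z)/3 + 5*z*(-log(7) + 1 + log(3))/3 + 9*exp(z/3)/8


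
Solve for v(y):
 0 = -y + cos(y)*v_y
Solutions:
 v(y) = C1 + Integral(y/cos(y), y)


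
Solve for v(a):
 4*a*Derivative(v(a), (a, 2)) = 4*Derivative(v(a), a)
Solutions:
 v(a) = C1 + C2*a^2


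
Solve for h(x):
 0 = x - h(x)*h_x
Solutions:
 h(x) = -sqrt(C1 + x^2)
 h(x) = sqrt(C1 + x^2)


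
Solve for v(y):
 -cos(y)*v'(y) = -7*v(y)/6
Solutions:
 v(y) = C1*(sin(y) + 1)^(7/12)/(sin(y) - 1)^(7/12)


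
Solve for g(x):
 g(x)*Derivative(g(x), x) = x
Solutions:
 g(x) = -sqrt(C1 + x^2)
 g(x) = sqrt(C1 + x^2)


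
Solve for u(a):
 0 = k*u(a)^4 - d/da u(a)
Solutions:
 u(a) = (-1/(C1 + 3*a*k))^(1/3)
 u(a) = (-1/(C1 + a*k))^(1/3)*(-3^(2/3) - 3*3^(1/6)*I)/6
 u(a) = (-1/(C1 + a*k))^(1/3)*(-3^(2/3) + 3*3^(1/6)*I)/6


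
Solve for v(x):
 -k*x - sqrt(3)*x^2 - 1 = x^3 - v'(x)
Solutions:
 v(x) = C1 + k*x^2/2 + x^4/4 + sqrt(3)*x^3/3 + x


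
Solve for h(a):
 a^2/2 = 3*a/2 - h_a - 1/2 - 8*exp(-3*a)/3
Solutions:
 h(a) = C1 - a^3/6 + 3*a^2/4 - a/2 + 8*exp(-3*a)/9


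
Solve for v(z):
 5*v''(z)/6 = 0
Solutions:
 v(z) = C1 + C2*z


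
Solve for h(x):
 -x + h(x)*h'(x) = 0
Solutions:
 h(x) = -sqrt(C1 + x^2)
 h(x) = sqrt(C1 + x^2)


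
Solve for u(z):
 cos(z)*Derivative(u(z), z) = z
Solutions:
 u(z) = C1 + Integral(z/cos(z), z)


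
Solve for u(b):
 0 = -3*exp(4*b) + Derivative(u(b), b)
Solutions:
 u(b) = C1 + 3*exp(4*b)/4


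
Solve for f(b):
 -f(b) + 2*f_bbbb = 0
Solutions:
 f(b) = C1*exp(-2^(3/4)*b/2) + C2*exp(2^(3/4)*b/2) + C3*sin(2^(3/4)*b/2) + C4*cos(2^(3/4)*b/2)


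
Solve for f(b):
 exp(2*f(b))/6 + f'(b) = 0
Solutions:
 f(b) = log(-1/(C1 - b))/2 + log(3)/2
 f(b) = log(-sqrt(1/(C1 + b))) + log(3)/2


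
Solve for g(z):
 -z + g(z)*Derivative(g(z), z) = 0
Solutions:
 g(z) = -sqrt(C1 + z^2)
 g(z) = sqrt(C1 + z^2)


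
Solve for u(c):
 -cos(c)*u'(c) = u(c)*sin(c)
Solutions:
 u(c) = C1*cos(c)


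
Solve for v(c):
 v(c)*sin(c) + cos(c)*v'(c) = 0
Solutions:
 v(c) = C1*cos(c)


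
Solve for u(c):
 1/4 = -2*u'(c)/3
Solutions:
 u(c) = C1 - 3*c/8


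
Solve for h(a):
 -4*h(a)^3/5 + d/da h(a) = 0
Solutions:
 h(a) = -sqrt(10)*sqrt(-1/(C1 + 4*a))/2
 h(a) = sqrt(10)*sqrt(-1/(C1 + 4*a))/2


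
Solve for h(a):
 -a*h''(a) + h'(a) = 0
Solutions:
 h(a) = C1 + C2*a^2


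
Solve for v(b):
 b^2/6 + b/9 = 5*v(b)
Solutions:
 v(b) = b*(3*b + 2)/90


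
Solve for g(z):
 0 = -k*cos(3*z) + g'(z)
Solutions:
 g(z) = C1 + k*sin(3*z)/3


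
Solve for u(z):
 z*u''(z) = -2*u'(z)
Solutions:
 u(z) = C1 + C2/z


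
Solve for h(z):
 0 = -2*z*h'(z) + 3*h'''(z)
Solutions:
 h(z) = C1 + Integral(C2*airyai(2^(1/3)*3^(2/3)*z/3) + C3*airybi(2^(1/3)*3^(2/3)*z/3), z)


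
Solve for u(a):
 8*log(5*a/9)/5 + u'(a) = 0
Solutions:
 u(a) = C1 - 8*a*log(a)/5 - 8*a*log(5)/5 + 8*a/5 + 16*a*log(3)/5


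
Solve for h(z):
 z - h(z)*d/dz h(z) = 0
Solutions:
 h(z) = -sqrt(C1 + z^2)
 h(z) = sqrt(C1 + z^2)


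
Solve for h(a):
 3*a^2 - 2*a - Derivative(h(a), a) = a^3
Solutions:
 h(a) = C1 - a^4/4 + a^3 - a^2


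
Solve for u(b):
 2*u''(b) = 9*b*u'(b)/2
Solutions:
 u(b) = C1 + C2*erfi(3*sqrt(2)*b/4)


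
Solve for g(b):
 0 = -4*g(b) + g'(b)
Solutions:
 g(b) = C1*exp(4*b)


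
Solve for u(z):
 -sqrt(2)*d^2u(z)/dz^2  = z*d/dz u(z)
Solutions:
 u(z) = C1 + C2*erf(2^(1/4)*z/2)


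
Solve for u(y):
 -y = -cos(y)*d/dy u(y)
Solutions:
 u(y) = C1 + Integral(y/cos(y), y)


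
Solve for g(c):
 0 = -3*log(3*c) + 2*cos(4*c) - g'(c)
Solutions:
 g(c) = C1 - 3*c*log(c) - 3*c*log(3) + 3*c + sin(4*c)/2


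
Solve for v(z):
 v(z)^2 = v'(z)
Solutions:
 v(z) = -1/(C1 + z)


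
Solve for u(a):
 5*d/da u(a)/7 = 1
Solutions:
 u(a) = C1 + 7*a/5


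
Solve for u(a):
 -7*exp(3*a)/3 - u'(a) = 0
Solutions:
 u(a) = C1 - 7*exp(3*a)/9


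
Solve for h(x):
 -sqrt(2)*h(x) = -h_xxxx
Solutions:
 h(x) = C1*exp(-2^(1/8)*x) + C2*exp(2^(1/8)*x) + C3*sin(2^(1/8)*x) + C4*cos(2^(1/8)*x)


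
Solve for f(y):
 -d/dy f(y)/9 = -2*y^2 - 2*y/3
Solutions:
 f(y) = C1 + 6*y^3 + 3*y^2


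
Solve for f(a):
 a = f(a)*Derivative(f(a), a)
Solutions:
 f(a) = -sqrt(C1 + a^2)
 f(a) = sqrt(C1 + a^2)


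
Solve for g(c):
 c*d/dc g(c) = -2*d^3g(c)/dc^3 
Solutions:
 g(c) = C1 + Integral(C2*airyai(-2^(2/3)*c/2) + C3*airybi(-2^(2/3)*c/2), c)


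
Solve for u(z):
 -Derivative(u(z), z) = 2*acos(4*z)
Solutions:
 u(z) = C1 - 2*z*acos(4*z) + sqrt(1 - 16*z^2)/2


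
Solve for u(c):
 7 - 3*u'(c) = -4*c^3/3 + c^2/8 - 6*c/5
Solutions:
 u(c) = C1 + c^4/9 - c^3/72 + c^2/5 + 7*c/3


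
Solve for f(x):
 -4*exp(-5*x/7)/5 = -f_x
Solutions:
 f(x) = C1 - 28*exp(-5*x/7)/25


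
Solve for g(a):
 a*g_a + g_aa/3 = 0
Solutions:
 g(a) = C1 + C2*erf(sqrt(6)*a/2)


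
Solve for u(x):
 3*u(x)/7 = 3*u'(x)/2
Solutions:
 u(x) = C1*exp(2*x/7)


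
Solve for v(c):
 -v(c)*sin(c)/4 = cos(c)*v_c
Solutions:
 v(c) = C1*cos(c)^(1/4)


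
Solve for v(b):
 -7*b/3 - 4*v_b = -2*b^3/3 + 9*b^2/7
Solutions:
 v(b) = C1 + b^4/24 - 3*b^3/28 - 7*b^2/24


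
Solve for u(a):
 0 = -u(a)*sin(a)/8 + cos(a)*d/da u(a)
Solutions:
 u(a) = C1/cos(a)^(1/8)


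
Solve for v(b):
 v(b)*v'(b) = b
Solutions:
 v(b) = -sqrt(C1 + b^2)
 v(b) = sqrt(C1 + b^2)


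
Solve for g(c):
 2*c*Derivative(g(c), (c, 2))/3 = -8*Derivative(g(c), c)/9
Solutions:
 g(c) = C1 + C2/c^(1/3)


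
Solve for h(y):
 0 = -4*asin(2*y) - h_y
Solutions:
 h(y) = C1 - 4*y*asin(2*y) - 2*sqrt(1 - 4*y^2)


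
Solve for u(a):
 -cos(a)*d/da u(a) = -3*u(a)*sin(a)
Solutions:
 u(a) = C1/cos(a)^3


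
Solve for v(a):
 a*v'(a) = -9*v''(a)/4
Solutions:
 v(a) = C1 + C2*erf(sqrt(2)*a/3)


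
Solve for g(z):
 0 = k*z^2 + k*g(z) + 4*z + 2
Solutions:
 g(z) = (-k*z^2 - 4*z - 2)/k


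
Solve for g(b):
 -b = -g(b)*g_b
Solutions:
 g(b) = -sqrt(C1 + b^2)
 g(b) = sqrt(C1 + b^2)


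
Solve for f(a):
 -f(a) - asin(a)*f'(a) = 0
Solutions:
 f(a) = C1*exp(-Integral(1/asin(a), a))


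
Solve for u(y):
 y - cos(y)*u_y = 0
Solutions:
 u(y) = C1 + Integral(y/cos(y), y)


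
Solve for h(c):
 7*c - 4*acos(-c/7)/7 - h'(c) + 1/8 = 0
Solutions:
 h(c) = C1 + 7*c^2/2 - 4*c*acos(-c/7)/7 + c/8 - 4*sqrt(49 - c^2)/7


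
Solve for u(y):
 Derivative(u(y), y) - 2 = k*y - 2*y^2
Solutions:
 u(y) = C1 + k*y^2/2 - 2*y^3/3 + 2*y


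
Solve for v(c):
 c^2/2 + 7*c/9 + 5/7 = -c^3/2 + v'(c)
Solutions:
 v(c) = C1 + c^4/8 + c^3/6 + 7*c^2/18 + 5*c/7


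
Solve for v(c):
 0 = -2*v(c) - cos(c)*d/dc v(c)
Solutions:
 v(c) = C1*(sin(c) - 1)/(sin(c) + 1)


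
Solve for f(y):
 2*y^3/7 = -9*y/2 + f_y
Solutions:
 f(y) = C1 + y^4/14 + 9*y^2/4


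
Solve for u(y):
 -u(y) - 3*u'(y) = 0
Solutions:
 u(y) = C1*exp(-y/3)


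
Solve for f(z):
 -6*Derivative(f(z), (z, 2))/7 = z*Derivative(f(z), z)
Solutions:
 f(z) = C1 + C2*erf(sqrt(21)*z/6)


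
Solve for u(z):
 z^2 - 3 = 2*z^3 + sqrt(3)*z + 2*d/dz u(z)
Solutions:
 u(z) = C1 - z^4/4 + z^3/6 - sqrt(3)*z^2/4 - 3*z/2


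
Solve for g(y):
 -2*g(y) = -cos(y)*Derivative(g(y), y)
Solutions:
 g(y) = C1*(sin(y) + 1)/(sin(y) - 1)


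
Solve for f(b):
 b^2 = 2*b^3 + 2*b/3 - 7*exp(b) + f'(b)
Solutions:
 f(b) = C1 - b^4/2 + b^3/3 - b^2/3 + 7*exp(b)


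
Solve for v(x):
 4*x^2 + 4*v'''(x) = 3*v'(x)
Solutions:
 v(x) = C1 + C2*exp(-sqrt(3)*x/2) + C3*exp(sqrt(3)*x/2) + 4*x^3/9 + 32*x/9


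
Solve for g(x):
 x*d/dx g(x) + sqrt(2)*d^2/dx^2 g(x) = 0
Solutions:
 g(x) = C1 + C2*erf(2^(1/4)*x/2)


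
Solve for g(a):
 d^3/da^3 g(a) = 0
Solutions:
 g(a) = C1 + C2*a + C3*a^2


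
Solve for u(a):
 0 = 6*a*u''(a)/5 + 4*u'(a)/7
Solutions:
 u(a) = C1 + C2*a^(11/21)


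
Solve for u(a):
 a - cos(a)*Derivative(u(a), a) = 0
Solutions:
 u(a) = C1 + Integral(a/cos(a), a)


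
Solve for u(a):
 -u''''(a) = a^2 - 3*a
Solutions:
 u(a) = C1 + C2*a + C3*a^2 + C4*a^3 - a^6/360 + a^5/40


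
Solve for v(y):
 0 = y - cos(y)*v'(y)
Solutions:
 v(y) = C1 + Integral(y/cos(y), y)


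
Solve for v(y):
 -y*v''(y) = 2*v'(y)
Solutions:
 v(y) = C1 + C2/y


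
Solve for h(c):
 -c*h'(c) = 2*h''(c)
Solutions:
 h(c) = C1 + C2*erf(c/2)


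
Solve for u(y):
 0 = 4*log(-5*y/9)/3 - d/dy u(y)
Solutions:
 u(y) = C1 + 4*y*log(-y)/3 + 4*y*(-2*log(3) - 1 + log(5))/3


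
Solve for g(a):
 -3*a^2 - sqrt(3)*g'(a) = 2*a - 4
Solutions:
 g(a) = C1 - sqrt(3)*a^3/3 - sqrt(3)*a^2/3 + 4*sqrt(3)*a/3


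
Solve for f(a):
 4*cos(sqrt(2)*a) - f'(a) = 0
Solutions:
 f(a) = C1 + 2*sqrt(2)*sin(sqrt(2)*a)


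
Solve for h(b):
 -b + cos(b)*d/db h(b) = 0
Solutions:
 h(b) = C1 + Integral(b/cos(b), b)


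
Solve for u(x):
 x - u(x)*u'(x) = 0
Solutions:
 u(x) = -sqrt(C1 + x^2)
 u(x) = sqrt(C1 + x^2)


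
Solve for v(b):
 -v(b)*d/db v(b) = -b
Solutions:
 v(b) = -sqrt(C1 + b^2)
 v(b) = sqrt(C1 + b^2)


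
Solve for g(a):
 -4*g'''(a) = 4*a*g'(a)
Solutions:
 g(a) = C1 + Integral(C2*airyai(-a) + C3*airybi(-a), a)


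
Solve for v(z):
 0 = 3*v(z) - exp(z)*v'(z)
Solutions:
 v(z) = C1*exp(-3*exp(-z))


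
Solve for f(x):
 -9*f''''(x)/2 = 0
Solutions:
 f(x) = C1 + C2*x + C3*x^2 + C4*x^3


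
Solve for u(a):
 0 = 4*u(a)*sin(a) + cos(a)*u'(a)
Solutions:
 u(a) = C1*cos(a)^4


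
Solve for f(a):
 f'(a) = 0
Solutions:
 f(a) = C1


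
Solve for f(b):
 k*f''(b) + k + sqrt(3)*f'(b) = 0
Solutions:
 f(b) = C1 + C2*exp(-sqrt(3)*b/k) - sqrt(3)*b*k/3


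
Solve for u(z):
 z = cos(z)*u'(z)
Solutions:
 u(z) = C1 + Integral(z/cos(z), z)


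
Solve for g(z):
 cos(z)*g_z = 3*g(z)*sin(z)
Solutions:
 g(z) = C1/cos(z)^3


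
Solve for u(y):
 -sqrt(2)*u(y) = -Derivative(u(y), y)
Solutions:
 u(y) = C1*exp(sqrt(2)*y)


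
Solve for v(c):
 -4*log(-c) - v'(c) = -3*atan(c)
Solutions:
 v(c) = C1 - 4*c*log(-c) + 3*c*atan(c) + 4*c - 3*log(c^2 + 1)/2


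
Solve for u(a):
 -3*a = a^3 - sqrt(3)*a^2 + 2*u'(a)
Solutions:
 u(a) = C1 - a^4/8 + sqrt(3)*a^3/6 - 3*a^2/4


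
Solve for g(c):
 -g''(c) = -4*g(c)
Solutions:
 g(c) = C1*exp(-2*c) + C2*exp(2*c)


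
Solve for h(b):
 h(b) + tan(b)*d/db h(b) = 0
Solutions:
 h(b) = C1/sin(b)


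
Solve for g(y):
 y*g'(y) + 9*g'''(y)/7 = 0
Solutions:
 g(y) = C1 + Integral(C2*airyai(-21^(1/3)*y/3) + C3*airybi(-21^(1/3)*y/3), y)


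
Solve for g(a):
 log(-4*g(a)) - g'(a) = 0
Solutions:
 -Integral(1/(log(-_y) + 2*log(2)), (_y, g(a))) = C1 - a


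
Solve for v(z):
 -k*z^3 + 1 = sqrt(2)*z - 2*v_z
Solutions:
 v(z) = C1 + k*z^4/8 + sqrt(2)*z^2/4 - z/2
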